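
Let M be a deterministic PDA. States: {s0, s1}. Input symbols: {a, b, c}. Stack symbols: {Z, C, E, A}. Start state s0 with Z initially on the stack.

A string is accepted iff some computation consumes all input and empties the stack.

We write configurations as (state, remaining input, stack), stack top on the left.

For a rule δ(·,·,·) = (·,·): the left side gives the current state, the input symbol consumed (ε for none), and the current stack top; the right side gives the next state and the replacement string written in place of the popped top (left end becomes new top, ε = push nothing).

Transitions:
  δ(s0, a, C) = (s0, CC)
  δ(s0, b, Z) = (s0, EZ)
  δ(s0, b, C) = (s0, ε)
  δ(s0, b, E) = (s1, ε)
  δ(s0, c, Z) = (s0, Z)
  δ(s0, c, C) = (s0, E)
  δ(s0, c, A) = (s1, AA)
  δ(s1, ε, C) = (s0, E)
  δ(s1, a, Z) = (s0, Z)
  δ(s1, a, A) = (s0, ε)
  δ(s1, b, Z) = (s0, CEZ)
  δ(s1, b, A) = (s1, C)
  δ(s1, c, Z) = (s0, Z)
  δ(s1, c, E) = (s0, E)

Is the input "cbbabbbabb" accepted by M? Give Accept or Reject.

(s0, cbbabbbabb, Z)
  read c, top Z: go to s0, push Z → (s0, bbabbbabb, Z)
  read b, top Z: go to s0, push EZ → (s0, babbbabb, EZ)
  read b, top E: go to s1, push ε → (s1, abbbabb, Z)
  read a, top Z: go to s0, push Z → (s0, bbbabb, Z)
  read b, top Z: go to s0, push EZ → (s0, bbabb, EZ)
  read b, top E: go to s1, push ε → (s1, babb, Z)
  read b, top Z: go to s0, push CEZ → (s0, abb, CEZ)
  read a, top C: go to s0, push CC → (s0, bb, CCEZ)
  read b, top C: go to s0, push ε → (s0, b, CEZ)
  read b, top C: go to s0, push ε → (s0, ε, EZ)
All input consumed; stack is EZ, not empty, and no further ε-move applies.

Reject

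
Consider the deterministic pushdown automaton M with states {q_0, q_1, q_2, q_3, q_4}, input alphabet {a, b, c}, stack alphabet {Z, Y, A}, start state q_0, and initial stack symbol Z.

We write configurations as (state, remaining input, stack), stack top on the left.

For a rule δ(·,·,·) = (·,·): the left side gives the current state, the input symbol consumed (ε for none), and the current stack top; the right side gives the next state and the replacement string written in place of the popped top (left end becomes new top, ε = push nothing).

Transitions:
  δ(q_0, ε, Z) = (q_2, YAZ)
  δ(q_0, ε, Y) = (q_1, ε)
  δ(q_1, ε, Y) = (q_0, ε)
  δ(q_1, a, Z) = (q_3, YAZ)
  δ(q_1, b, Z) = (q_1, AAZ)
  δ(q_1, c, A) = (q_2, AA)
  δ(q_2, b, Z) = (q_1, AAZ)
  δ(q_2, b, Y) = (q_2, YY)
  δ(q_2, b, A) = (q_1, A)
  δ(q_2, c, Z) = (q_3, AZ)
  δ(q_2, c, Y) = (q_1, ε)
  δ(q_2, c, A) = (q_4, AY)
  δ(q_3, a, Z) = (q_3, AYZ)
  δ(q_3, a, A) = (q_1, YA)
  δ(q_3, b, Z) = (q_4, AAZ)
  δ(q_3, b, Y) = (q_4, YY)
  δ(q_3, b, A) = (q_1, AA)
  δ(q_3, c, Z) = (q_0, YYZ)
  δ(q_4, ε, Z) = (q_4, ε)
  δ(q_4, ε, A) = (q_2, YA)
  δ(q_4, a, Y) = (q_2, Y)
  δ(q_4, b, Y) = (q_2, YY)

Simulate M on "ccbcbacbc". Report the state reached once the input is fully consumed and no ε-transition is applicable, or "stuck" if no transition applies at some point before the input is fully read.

(q_0, ccbcbacbc, Z) ⊢ (q_2, ccbcbacbc, YAZ) ⊢ (q_1, cbcbacbc, AZ) ⊢ (q_2, bcbacbc, AAZ) ⊢ (q_1, cbacbc, AAZ) ⊢ (q_2, bacbc, AAAZ) ⊢ (q_1, acbc, AAAZ)
No transition for (q_1, a, top A); M blocks with input acbc remaining.

stuck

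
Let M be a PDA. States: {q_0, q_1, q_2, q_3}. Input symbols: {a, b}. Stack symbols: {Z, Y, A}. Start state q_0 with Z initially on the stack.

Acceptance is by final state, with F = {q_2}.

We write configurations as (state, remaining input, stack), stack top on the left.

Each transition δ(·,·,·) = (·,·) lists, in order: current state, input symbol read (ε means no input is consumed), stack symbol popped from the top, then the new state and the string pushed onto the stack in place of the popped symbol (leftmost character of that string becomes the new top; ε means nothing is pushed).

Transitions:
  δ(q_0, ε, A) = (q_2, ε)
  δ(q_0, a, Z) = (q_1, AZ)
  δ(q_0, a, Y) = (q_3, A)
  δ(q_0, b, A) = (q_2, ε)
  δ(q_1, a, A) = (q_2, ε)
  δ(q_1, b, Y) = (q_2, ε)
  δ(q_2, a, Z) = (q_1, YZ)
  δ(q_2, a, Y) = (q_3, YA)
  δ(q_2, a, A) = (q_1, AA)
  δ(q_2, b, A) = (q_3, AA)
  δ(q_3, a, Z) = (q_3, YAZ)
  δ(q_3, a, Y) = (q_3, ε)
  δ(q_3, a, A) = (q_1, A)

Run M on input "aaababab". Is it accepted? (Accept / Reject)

One accepting computation: (q_0, aaababab, Z) ⊢ (q_1, aababab, AZ) ⊢ (q_2, ababab, Z) ⊢ (q_1, babab, YZ) ⊢ (q_2, abab, Z) ⊢ (q_1, bab, YZ) ⊢ (q_2, ab, Z) ⊢ (q_1, b, YZ) ⊢ (q_2, ε, Z)
All input consumed and state q_2 ∈ F.

Accept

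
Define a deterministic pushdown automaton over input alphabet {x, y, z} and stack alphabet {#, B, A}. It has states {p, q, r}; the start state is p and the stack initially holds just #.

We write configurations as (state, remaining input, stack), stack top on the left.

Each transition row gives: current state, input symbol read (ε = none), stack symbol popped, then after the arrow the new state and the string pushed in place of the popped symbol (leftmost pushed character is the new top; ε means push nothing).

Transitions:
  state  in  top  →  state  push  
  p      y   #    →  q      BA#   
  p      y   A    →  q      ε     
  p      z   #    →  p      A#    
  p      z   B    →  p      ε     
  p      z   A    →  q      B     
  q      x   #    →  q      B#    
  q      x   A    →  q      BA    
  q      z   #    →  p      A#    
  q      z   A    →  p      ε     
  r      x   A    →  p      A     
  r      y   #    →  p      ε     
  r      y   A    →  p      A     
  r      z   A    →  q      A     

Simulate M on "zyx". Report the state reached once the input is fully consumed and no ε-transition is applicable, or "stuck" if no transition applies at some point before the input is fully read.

(p, zyx, #)
  read z, top #: go to p, push A# → (p, yx, A#)
  read y, top A: go to q, push ε → (q, x, #)
  read x, top #: go to q, push B# → (q, ε, B#)
All input consumed; M is in state q.

q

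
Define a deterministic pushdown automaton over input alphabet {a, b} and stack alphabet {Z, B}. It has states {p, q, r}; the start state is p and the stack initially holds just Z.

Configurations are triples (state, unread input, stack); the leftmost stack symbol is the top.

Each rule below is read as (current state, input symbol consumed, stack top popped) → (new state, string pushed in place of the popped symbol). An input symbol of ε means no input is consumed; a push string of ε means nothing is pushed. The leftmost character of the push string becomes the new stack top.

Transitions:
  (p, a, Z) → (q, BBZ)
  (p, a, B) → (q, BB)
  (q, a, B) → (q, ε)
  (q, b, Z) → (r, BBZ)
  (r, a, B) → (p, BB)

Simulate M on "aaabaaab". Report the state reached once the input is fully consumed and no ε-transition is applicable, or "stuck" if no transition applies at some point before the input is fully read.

stuck

(p, aaabaaab, Z) ⊢ (q, aabaaab, BBZ) ⊢ (q, abaaab, BZ) ⊢ (q, baaab, Z) ⊢ (r, aaab, BBZ) ⊢ (p, aab, BBBZ) ⊢ (q, ab, BBBBZ) ⊢ (q, b, BBBZ)
No transition for (q, b, top B); M blocks with input b remaining.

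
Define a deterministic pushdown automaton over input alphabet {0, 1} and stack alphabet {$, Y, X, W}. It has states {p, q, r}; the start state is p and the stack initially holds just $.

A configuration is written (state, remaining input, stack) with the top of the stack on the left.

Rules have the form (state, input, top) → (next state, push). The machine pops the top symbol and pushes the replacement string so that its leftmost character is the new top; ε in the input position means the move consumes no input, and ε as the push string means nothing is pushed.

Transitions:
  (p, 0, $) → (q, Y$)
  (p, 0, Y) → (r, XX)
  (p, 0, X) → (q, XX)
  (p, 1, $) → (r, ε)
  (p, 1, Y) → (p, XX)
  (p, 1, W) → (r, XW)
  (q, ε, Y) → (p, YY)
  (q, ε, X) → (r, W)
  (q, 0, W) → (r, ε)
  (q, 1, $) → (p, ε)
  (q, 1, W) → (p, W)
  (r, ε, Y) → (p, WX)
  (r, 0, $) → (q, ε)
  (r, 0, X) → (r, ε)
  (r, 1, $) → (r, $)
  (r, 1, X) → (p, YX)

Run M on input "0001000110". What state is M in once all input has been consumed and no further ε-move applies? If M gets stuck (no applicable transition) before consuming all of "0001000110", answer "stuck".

(p, 0001000110, $)
  read 0, top $: go to q, push Y$ → (q, 001000110, Y$)
  ε-move, top Y: go to p, push YY → (p, 001000110, YY$)
  read 0, top Y: go to r, push XX → (r, 01000110, XXY$)
  read 0, top X: go to r, push ε → (r, 1000110, XY$)
  read 1, top X: go to p, push YX → (p, 000110, YXY$)
  read 0, top Y: go to r, push XX → (r, 00110, XXXY$)
  read 0, top X: go to r, push ε → (r, 0110, XXY$)
  read 0, top X: go to r, push ε → (r, 110, XY$)
  read 1, top X: go to p, push YX → (p, 10, YXY$)
  read 1, top Y: go to p, push XX → (p, 0, XXXY$)
  read 0, top X: go to q, push XX → (q, ε, XXXXY$)
  ε-move, top X: go to r, push W → (r, ε, WXXXY$)
All input consumed; M is in state r.

r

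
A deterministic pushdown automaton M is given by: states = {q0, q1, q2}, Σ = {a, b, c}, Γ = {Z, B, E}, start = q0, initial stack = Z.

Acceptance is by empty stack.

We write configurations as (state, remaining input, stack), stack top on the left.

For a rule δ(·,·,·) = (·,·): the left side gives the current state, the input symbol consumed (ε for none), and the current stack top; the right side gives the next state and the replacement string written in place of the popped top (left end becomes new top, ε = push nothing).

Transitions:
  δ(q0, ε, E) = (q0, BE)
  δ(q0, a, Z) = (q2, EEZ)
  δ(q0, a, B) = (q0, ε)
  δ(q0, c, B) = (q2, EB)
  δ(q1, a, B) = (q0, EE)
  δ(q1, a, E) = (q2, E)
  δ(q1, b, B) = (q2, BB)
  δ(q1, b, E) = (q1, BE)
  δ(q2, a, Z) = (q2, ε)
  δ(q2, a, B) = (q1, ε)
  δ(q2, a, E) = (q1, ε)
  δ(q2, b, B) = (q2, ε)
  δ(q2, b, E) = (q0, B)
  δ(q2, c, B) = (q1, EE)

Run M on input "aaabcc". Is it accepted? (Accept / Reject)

Reject

(q0, aaabcc, Z)
  read a, top Z: go to q2, push EEZ → (q2, aabcc, EEZ)
  read a, top E: go to q1, push ε → (q1, abcc, EZ)
  read a, top E: go to q2, push E → (q2, bcc, EZ)
  read b, top E: go to q0, push B → (q0, cc, BZ)
  read c, top B: go to q2, push EB → (q2, c, EBZ)
No transition applies at (q2, c, EBZ); input not fully consumed.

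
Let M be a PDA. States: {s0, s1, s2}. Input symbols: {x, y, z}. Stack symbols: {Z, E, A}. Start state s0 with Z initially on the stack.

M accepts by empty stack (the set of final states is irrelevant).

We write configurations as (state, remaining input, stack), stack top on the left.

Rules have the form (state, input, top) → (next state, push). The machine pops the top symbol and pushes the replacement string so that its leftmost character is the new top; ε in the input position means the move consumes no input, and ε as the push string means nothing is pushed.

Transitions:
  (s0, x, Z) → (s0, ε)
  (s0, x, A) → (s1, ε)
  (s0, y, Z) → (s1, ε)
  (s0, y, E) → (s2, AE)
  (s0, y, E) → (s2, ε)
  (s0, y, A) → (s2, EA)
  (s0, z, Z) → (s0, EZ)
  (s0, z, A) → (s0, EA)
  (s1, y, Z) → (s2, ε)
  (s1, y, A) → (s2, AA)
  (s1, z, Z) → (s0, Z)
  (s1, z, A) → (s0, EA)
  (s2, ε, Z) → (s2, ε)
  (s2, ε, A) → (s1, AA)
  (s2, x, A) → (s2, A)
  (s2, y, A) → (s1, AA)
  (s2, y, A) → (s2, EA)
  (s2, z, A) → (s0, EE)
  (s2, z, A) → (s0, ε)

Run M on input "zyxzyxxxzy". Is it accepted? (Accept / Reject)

One accepting computation: (s0, zyxzyxxxzy, Z) ⊢ (s0, yxzyxxxzy, EZ) ⊢ (s2, xzyxxxzy, AEZ) ⊢ (s2, zyxxxzy, AEZ) ⊢ (s0, yxxxzy, EZ) ⊢ (s2, xxxzy, AEZ) ⊢ (s2, xxzy, AEZ) ⊢ (s2, xzy, AEZ) ⊢ (s2, zy, AEZ) ⊢ (s0, y, EZ) ⊢ (s2, ε, Z) ⊢ (s2, ε, ε)
All input consumed and the stack is empty.

Accept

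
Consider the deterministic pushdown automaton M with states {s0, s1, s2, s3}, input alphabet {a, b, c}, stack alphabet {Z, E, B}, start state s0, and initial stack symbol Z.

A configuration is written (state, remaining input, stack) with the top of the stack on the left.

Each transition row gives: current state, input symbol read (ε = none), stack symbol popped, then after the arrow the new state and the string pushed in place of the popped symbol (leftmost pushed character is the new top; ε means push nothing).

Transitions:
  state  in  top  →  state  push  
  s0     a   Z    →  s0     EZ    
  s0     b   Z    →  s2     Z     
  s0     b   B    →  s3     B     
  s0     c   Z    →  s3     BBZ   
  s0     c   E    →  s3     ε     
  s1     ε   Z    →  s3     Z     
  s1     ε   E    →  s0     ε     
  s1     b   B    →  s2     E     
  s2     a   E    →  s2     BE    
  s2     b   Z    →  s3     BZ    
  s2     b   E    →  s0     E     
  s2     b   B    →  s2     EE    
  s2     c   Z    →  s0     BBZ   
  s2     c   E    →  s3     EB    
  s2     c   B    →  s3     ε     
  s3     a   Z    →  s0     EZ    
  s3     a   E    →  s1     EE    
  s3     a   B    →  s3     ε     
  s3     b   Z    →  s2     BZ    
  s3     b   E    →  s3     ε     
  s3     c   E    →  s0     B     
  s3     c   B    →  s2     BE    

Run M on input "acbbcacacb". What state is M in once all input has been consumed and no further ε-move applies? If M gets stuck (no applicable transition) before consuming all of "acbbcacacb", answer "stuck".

(s0, acbbcacacb, Z) ⊢ (s0, cbbcacacb, EZ) ⊢ (s3, bbcacacb, Z) ⊢ (s2, bcacacb, BZ) ⊢ (s2, cacacb, EEZ) ⊢ (s3, acacb, EBEZ) ⊢ (s1, cacb, EEBEZ) ⊢ (s0, cacb, EBEZ) ⊢ (s3, acb, BEZ) ⊢ (s3, cb, EZ) ⊢ (s0, b, BZ) ⊢ (s3, ε, BZ)
All input consumed; M is in state s3.

s3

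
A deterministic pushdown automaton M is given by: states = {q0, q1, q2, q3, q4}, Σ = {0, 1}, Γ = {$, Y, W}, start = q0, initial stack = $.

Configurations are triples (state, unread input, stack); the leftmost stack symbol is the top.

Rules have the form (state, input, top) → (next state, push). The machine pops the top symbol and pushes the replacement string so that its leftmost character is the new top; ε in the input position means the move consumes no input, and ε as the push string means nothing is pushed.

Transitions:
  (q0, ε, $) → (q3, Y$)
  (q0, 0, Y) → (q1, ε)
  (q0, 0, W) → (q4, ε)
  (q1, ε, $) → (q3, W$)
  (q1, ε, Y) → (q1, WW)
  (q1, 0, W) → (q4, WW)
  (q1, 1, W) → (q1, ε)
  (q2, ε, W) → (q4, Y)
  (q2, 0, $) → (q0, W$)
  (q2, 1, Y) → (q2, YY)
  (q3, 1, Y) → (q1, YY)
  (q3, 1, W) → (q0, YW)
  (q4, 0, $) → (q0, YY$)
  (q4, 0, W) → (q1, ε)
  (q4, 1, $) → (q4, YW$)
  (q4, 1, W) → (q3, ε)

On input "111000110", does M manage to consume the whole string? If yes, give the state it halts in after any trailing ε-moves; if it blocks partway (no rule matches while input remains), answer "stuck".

q1

(q0, 111000110, $)
  ε-move, top $: go to q3, push Y$ → (q3, 111000110, Y$)
  read 1, top Y: go to q1, push YY → (q1, 11000110, YY$)
  ε-move, top Y: go to q1, push WW → (q1, 11000110, WWY$)
  read 1, top W: go to q1, push ε → (q1, 1000110, WY$)
  read 1, top W: go to q1, push ε → (q1, 000110, Y$)
  ε-move, top Y: go to q1, push WW → (q1, 000110, WW$)
  read 0, top W: go to q4, push WW → (q4, 00110, WWW$)
  read 0, top W: go to q1, push ε → (q1, 0110, WW$)
  read 0, top W: go to q4, push WW → (q4, 110, WWW$)
  read 1, top W: go to q3, push ε → (q3, 10, WW$)
  read 1, top W: go to q0, push YW → (q0, 0, YWW$)
  read 0, top Y: go to q1, push ε → (q1, ε, WW$)
All input consumed; M is in state q1.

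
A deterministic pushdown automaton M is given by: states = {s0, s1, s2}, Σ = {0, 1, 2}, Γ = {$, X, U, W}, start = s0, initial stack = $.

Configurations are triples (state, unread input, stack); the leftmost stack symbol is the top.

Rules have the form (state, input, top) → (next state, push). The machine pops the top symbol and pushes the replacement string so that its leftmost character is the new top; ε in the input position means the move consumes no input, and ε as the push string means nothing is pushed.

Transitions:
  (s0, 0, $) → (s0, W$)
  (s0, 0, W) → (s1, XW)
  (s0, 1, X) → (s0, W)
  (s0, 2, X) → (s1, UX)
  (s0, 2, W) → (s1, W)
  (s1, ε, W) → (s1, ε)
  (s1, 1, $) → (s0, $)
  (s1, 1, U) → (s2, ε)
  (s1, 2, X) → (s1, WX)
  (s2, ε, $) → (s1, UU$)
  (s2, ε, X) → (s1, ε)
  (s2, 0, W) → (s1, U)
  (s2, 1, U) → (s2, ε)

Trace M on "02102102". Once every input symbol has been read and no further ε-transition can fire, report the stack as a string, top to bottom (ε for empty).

(s0, 02102102, $) ⊢ (s0, 2102102, W$) ⊢ (s1, 102102, W$) ⊢ (s1, 102102, $) ⊢ (s0, 02102, $) ⊢ (s0, 2102, W$) ⊢ (s1, 102, W$) ⊢ (s1, 102, $) ⊢ (s0, 02, $) ⊢ (s0, 2, W$) ⊢ (s1, ε, W$) ⊢ (s1, ε, $)
All input consumed in state s1 with stack $.

$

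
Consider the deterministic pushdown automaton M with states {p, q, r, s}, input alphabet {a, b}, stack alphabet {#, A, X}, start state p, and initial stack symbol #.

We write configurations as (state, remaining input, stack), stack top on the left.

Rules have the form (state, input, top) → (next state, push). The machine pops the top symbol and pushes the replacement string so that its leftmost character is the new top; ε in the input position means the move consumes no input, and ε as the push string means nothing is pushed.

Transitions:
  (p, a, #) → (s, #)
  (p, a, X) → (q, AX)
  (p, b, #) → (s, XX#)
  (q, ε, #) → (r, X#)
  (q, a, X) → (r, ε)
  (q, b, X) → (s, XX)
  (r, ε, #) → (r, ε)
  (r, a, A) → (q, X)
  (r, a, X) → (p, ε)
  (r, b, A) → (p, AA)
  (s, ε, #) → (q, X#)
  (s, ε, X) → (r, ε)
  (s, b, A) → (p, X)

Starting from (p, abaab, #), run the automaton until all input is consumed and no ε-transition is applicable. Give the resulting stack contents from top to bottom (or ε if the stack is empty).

X#

(p, abaab, #)
  read a, top #: go to s, push # → (s, baab, #)
  ε-move, top #: go to q, push X# → (q, baab, X#)
  read b, top X: go to s, push XX → (s, aab, XX#)
  ε-move, top X: go to r, push ε → (r, aab, X#)
  read a, top X: go to p, push ε → (p, ab, #)
  read a, top #: go to s, push # → (s, b, #)
  ε-move, top #: go to q, push X# → (q, b, X#)
  read b, top X: go to s, push XX → (s, ε, XX#)
  ε-move, top X: go to r, push ε → (r, ε, X#)
All input consumed in state r with stack X#.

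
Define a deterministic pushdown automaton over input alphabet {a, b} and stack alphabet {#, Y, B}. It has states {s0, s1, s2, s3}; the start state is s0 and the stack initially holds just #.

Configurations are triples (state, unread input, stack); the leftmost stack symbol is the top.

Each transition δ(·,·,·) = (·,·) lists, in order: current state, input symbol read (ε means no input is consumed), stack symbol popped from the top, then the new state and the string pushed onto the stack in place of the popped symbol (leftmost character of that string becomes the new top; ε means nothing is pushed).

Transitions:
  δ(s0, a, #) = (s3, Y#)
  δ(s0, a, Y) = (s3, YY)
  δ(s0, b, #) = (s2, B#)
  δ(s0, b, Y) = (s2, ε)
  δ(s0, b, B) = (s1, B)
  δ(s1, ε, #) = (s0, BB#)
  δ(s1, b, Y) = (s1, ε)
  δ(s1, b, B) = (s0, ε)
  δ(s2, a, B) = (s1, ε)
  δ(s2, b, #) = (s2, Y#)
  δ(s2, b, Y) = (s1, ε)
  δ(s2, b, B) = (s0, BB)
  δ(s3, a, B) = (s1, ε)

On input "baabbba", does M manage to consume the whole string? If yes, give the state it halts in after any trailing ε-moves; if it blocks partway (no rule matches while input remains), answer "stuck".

stuck

(s0, baabbba, #)
  read b, top #: go to s2, push B# → (s2, aabbba, B#)
  read a, top B: go to s1, push ε → (s1, abbba, #)
  ε-move, top #: go to s0, push BB# → (s0, abbba, BB#)
No transition for (s0, a, top B); M blocks with input abbba remaining.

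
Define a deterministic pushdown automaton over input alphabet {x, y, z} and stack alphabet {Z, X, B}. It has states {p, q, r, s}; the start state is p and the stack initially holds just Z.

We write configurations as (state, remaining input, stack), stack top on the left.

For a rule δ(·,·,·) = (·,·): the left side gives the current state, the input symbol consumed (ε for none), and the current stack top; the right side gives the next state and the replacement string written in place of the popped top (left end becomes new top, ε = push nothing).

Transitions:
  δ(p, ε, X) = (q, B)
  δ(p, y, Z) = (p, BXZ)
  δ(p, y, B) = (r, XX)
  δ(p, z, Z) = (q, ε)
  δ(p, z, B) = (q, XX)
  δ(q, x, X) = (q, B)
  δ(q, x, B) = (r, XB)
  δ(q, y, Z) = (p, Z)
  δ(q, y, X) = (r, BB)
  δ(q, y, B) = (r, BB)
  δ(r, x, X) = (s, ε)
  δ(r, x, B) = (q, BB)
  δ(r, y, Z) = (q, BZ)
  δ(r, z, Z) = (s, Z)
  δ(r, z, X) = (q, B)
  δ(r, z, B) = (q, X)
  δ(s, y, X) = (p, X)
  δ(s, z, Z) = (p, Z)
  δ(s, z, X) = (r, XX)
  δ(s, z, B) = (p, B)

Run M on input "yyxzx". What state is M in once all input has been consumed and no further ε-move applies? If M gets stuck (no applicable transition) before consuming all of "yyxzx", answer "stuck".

s

(p, yyxzx, Z)
  read y, top Z: go to p, push BXZ → (p, yxzx, BXZ)
  read y, top B: go to r, push XX → (r, xzx, XXXZ)
  read x, top X: go to s, push ε → (s, zx, XXZ)
  read z, top X: go to r, push XX → (r, x, XXXZ)
  read x, top X: go to s, push ε → (s, ε, XXZ)
All input consumed; M is in state s.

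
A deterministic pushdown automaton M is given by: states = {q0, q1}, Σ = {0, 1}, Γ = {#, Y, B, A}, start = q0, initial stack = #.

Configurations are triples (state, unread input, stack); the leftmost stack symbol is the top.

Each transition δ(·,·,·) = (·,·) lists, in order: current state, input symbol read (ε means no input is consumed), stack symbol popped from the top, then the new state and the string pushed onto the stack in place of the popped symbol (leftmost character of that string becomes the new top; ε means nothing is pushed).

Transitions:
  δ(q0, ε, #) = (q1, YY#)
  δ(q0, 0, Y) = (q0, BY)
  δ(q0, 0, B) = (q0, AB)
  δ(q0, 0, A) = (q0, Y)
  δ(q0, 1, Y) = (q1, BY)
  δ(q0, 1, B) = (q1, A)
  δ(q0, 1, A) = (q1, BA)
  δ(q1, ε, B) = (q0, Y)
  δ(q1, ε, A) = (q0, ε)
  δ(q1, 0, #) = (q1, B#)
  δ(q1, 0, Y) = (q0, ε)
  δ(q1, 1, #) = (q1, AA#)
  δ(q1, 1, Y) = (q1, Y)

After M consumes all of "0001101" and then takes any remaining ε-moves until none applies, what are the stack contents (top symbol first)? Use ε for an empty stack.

(q0, 0001101, #)
  ε-move, top #: go to q1, push YY# → (q1, 0001101, YY#)
  read 0, top Y: go to q0, push ε → (q0, 001101, Y#)
  read 0, top Y: go to q0, push BY → (q0, 01101, BY#)
  read 0, top B: go to q0, push AB → (q0, 1101, ABY#)
  read 1, top A: go to q1, push BA → (q1, 101, BABY#)
  ε-move, top B: go to q0, push Y → (q0, 101, YABY#)
  read 1, top Y: go to q1, push BY → (q1, 01, BYABY#)
  ε-move, top B: go to q0, push Y → (q0, 01, YYABY#)
  read 0, top Y: go to q0, push BY → (q0, 1, BYYABY#)
  read 1, top B: go to q1, push A → (q1, ε, AYYABY#)
  ε-move, top A: go to q0, push ε → (q0, ε, YYABY#)
All input consumed in state q0 with stack YYABY#.

YYABY#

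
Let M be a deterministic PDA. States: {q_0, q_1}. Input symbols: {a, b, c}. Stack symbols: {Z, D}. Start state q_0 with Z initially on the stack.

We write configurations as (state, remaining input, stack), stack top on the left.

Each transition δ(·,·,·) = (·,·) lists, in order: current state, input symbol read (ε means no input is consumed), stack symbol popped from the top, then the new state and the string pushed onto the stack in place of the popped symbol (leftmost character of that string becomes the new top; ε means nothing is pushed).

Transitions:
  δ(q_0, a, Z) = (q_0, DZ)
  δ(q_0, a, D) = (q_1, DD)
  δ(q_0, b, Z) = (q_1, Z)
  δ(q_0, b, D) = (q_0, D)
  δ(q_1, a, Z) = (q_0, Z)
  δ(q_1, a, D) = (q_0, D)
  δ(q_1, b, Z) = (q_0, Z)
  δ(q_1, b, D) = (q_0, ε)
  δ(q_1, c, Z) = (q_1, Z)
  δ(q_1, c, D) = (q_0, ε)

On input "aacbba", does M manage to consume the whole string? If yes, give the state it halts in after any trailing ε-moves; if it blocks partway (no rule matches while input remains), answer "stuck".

q_1

(q_0, aacbba, Z) ⊢ (q_0, acbba, DZ) ⊢ (q_1, cbba, DDZ) ⊢ (q_0, bba, DZ) ⊢ (q_0, ba, DZ) ⊢ (q_0, a, DZ) ⊢ (q_1, ε, DDZ)
All input consumed; M is in state q_1.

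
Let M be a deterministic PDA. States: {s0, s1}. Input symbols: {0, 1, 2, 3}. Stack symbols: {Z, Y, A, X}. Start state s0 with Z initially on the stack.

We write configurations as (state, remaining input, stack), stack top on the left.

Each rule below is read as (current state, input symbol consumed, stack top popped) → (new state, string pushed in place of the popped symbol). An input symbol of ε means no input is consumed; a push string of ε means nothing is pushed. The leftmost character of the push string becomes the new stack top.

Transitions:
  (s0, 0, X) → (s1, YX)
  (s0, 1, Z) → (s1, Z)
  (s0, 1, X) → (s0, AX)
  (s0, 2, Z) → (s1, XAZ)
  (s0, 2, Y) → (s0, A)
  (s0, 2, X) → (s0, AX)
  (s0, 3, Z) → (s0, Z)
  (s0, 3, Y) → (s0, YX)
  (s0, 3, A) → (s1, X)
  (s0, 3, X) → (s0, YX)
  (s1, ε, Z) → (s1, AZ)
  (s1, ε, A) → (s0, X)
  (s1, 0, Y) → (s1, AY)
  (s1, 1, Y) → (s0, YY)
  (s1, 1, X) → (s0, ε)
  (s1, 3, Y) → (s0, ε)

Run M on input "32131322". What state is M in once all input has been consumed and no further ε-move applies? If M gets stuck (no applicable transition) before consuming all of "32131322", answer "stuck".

(s0, 32131322, Z)
  read 3, top Z: go to s0, push Z → (s0, 2131322, Z)
  read 2, top Z: go to s1, push XAZ → (s1, 131322, XAZ)
  read 1, top X: go to s0, push ε → (s0, 31322, AZ)
  read 3, top A: go to s1, push X → (s1, 1322, XZ)
  read 1, top X: go to s0, push ε → (s0, 322, Z)
  read 3, top Z: go to s0, push Z → (s0, 22, Z)
  read 2, top Z: go to s1, push XAZ → (s1, 2, XAZ)
No transition for (s1, 2, top X); M blocks with input 2 remaining.

stuck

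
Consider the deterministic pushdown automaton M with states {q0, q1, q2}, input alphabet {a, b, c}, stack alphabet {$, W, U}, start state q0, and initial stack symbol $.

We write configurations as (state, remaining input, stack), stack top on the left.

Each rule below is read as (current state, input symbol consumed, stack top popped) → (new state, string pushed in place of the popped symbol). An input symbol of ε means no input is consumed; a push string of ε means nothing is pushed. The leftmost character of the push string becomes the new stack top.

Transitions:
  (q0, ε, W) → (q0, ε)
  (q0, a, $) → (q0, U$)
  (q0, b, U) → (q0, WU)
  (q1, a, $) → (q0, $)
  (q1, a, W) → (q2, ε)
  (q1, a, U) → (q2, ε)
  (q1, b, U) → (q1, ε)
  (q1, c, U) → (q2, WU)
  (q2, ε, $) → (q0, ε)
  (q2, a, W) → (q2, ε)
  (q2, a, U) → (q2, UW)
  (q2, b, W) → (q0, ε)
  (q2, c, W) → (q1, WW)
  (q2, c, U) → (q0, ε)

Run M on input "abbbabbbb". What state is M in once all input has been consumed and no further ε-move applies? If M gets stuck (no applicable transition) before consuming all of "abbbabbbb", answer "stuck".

(q0, abbbabbbb, $)
  read a, top $: go to q0, push U$ → (q0, bbbabbbb, U$)
  read b, top U: go to q0, push WU → (q0, bbabbbb, WU$)
  ε-move, top W: go to q0, push ε → (q0, bbabbbb, U$)
  read b, top U: go to q0, push WU → (q0, babbbb, WU$)
  ε-move, top W: go to q0, push ε → (q0, babbbb, U$)
  read b, top U: go to q0, push WU → (q0, abbbb, WU$)
  ε-move, top W: go to q0, push ε → (q0, abbbb, U$)
No transition for (q0, a, top U); M blocks with input abbbb remaining.

stuck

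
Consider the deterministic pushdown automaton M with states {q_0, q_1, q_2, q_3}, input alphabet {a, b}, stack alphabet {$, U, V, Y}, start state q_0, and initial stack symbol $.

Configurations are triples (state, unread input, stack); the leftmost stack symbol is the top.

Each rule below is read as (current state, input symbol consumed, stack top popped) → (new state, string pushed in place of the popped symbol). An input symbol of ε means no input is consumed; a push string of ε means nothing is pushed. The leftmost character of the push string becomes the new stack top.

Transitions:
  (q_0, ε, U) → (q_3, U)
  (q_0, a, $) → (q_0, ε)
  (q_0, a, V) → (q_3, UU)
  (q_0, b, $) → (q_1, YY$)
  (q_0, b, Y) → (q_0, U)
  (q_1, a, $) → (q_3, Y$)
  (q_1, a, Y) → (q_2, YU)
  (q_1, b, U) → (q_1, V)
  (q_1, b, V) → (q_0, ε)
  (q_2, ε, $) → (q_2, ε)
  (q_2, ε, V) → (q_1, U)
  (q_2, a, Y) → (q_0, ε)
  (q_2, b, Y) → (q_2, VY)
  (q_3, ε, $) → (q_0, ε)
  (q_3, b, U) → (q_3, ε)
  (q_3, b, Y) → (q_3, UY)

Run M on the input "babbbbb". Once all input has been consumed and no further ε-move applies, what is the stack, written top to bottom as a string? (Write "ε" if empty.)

(q_0, babbbbb, $)
  read b, top $: go to q_1, push YY$ → (q_1, abbbbb, YY$)
  read a, top Y: go to q_2, push YU → (q_2, bbbbb, YUY$)
  read b, top Y: go to q_2, push VY → (q_2, bbbb, VYUY$)
  ε-move, top V: go to q_1, push U → (q_1, bbbb, UYUY$)
  read b, top U: go to q_1, push V → (q_1, bbb, VYUY$)
  read b, top V: go to q_0, push ε → (q_0, bb, YUY$)
  read b, top Y: go to q_0, push U → (q_0, b, UUY$)
  ε-move, top U: go to q_3, push U → (q_3, b, UUY$)
  read b, top U: go to q_3, push ε → (q_3, ε, UY$)
All input consumed in state q_3 with stack UY$.

UY$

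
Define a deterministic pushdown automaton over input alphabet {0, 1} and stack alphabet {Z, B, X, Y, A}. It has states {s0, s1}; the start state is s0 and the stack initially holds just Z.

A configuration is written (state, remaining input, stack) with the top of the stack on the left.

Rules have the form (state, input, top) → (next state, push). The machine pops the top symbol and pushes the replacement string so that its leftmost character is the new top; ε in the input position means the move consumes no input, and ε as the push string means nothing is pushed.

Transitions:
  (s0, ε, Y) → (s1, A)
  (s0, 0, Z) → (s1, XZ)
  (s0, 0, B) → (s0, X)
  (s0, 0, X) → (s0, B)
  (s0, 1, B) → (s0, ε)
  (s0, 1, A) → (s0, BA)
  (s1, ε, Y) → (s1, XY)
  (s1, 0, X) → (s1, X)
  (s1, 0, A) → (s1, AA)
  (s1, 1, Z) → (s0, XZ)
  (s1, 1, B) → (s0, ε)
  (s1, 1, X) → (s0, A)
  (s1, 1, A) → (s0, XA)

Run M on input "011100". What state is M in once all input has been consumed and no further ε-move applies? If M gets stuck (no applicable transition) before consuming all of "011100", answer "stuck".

(s0, 011100, Z)
  read 0, top Z: go to s1, push XZ → (s1, 11100, XZ)
  read 1, top X: go to s0, push A → (s0, 1100, AZ)
  read 1, top A: go to s0, push BA → (s0, 100, BAZ)
  read 1, top B: go to s0, push ε → (s0, 00, AZ)
No transition for (s0, 0, top A); M blocks with input 00 remaining.

stuck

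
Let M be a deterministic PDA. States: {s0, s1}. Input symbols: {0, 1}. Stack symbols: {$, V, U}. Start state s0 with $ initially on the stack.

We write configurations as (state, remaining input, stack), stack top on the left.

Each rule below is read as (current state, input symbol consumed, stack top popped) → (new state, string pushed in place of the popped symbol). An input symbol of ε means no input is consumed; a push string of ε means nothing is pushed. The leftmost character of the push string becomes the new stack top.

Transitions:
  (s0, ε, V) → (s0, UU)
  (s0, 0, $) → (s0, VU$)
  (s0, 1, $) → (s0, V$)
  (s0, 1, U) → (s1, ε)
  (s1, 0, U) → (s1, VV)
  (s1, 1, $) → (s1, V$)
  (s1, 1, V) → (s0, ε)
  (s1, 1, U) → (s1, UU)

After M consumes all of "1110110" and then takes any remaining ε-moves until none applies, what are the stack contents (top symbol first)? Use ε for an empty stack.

VVU$

(s0, 1110110, $)
  read 1, top $: go to s0, push V$ → (s0, 110110, V$)
  ε-move, top V: go to s0, push UU → (s0, 110110, UU$)
  read 1, top U: go to s1, push ε → (s1, 10110, U$)
  read 1, top U: go to s1, push UU → (s1, 0110, UU$)
  read 0, top U: go to s1, push VV → (s1, 110, VVU$)
  read 1, top V: go to s0, push ε → (s0, 10, VU$)
  ε-move, top V: go to s0, push UU → (s0, 10, UUU$)
  read 1, top U: go to s1, push ε → (s1, 0, UU$)
  read 0, top U: go to s1, push VV → (s1, ε, VVU$)
All input consumed in state s1 with stack VVU$.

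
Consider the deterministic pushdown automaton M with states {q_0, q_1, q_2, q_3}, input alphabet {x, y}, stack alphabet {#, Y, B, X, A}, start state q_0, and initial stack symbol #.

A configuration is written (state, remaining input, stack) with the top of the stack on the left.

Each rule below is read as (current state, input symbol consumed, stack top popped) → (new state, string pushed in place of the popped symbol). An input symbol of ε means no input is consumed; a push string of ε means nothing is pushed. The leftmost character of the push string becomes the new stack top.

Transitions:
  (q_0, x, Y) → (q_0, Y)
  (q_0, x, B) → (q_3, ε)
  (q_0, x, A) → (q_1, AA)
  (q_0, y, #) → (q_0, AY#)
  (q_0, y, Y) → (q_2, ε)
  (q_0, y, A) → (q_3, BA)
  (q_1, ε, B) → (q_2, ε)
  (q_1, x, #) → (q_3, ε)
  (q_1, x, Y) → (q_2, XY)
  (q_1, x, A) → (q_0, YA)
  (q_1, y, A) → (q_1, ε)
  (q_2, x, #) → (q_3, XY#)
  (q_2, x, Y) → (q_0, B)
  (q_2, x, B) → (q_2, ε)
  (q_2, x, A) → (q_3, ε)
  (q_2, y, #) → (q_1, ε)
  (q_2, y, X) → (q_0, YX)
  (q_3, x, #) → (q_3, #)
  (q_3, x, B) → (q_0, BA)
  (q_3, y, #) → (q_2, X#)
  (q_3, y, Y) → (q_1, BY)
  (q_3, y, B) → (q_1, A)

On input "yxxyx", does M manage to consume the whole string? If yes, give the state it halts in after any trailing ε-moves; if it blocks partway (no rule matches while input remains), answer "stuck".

q_3

(q_0, yxxyx, #)
  read y, top #: go to q_0, push AY# → (q_0, xxyx, AY#)
  read x, top A: go to q_1, push AA → (q_1, xyx, AAY#)
  read x, top A: go to q_0, push YA → (q_0, yx, YAAY#)
  read y, top Y: go to q_2, push ε → (q_2, x, AAY#)
  read x, top A: go to q_3, push ε → (q_3, ε, AY#)
All input consumed; M is in state q_3.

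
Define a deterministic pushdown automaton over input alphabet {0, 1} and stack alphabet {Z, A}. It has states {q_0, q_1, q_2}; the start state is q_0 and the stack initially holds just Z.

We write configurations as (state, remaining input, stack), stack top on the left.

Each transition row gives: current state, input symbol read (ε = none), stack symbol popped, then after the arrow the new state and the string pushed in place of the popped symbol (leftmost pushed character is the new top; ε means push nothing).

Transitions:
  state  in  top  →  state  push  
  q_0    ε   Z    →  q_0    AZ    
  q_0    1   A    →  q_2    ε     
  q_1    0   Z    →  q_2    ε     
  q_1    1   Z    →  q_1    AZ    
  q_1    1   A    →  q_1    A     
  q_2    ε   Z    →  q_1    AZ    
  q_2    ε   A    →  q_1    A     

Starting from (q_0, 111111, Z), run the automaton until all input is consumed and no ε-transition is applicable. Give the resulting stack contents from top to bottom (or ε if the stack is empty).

AZ

(q_0, 111111, Z)
  ε-move, top Z: go to q_0, push AZ → (q_0, 111111, AZ)
  read 1, top A: go to q_2, push ε → (q_2, 11111, Z)
  ε-move, top Z: go to q_1, push AZ → (q_1, 11111, AZ)
  read 1, top A: go to q_1, push A → (q_1, 1111, AZ)
  read 1, top A: go to q_1, push A → (q_1, 111, AZ)
  read 1, top A: go to q_1, push A → (q_1, 11, AZ)
  read 1, top A: go to q_1, push A → (q_1, 1, AZ)
  read 1, top A: go to q_1, push A → (q_1, ε, AZ)
All input consumed in state q_1 with stack AZ.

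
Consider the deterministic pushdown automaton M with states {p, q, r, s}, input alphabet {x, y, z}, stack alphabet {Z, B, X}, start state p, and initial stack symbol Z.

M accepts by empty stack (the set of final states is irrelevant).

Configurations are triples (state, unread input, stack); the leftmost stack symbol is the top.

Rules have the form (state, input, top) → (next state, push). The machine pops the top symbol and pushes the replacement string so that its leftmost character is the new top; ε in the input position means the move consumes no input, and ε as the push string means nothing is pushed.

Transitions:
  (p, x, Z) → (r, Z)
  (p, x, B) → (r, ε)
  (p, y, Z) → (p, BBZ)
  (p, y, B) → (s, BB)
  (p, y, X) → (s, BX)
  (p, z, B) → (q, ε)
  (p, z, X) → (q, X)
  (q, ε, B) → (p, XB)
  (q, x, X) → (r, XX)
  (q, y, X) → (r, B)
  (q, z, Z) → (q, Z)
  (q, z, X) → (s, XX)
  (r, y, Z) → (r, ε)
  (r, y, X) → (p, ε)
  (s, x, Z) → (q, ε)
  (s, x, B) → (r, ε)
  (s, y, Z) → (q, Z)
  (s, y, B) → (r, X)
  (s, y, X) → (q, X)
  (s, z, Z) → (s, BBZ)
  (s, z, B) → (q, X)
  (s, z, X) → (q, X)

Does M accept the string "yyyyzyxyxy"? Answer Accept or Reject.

Accept

(p, yyyyzyxyxy, Z)
  read y, top Z: go to p, push BBZ → (p, yyyzyxyxy, BBZ)
  read y, top B: go to s, push BB → (s, yyzyxyxy, BBBZ)
  read y, top B: go to r, push X → (r, yzyxyxy, XBBZ)
  read y, top X: go to p, push ε → (p, zyxyxy, BBZ)
  read z, top B: go to q, push ε → (q, yxyxy, BZ)
  ε-move, top B: go to p, push XB → (p, yxyxy, XBZ)
  read y, top X: go to s, push BX → (s, xyxy, BXBZ)
  read x, top B: go to r, push ε → (r, yxy, XBZ)
  read y, top X: go to p, push ε → (p, xy, BZ)
  read x, top B: go to r, push ε → (r, y, Z)
  read y, top Z: go to r, push ε → (r, ε, ε)
All input consumed and the stack is empty.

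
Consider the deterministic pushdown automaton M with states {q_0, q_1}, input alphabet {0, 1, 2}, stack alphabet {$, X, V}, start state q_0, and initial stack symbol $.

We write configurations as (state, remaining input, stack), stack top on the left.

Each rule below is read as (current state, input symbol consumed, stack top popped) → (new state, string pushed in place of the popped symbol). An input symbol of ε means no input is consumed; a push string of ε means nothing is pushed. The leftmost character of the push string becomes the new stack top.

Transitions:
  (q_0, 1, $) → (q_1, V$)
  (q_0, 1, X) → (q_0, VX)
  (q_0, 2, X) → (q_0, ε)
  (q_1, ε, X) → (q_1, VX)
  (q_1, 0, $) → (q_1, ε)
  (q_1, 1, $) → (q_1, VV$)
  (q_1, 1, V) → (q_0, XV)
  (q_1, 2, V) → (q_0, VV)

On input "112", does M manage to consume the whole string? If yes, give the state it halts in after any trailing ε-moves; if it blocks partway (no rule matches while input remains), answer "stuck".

q_0

(q_0, 112, $)
  read 1, top $: go to q_1, push V$ → (q_1, 12, V$)
  read 1, top V: go to q_0, push XV → (q_0, 2, XV$)
  read 2, top X: go to q_0, push ε → (q_0, ε, V$)
All input consumed; M is in state q_0.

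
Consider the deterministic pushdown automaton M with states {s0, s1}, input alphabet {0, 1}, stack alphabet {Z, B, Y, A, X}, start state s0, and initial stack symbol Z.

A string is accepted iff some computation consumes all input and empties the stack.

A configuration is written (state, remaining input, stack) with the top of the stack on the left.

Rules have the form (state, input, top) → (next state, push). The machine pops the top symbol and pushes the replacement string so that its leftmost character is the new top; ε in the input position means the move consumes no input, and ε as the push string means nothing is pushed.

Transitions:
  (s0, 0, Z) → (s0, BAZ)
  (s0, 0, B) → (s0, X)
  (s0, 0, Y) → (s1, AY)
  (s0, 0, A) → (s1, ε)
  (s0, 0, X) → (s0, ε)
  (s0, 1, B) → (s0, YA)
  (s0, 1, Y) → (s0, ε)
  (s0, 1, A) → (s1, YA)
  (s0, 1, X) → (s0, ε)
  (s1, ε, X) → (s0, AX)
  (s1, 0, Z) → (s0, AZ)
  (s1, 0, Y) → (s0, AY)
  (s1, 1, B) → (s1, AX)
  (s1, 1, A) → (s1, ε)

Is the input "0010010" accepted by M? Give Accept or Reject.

(s0, 0010010, Z) ⊢ (s0, 010010, BAZ) ⊢ (s0, 10010, XAZ) ⊢ (s0, 0010, AZ) ⊢ (s1, 010, Z) ⊢ (s0, 10, AZ) ⊢ (s1, 0, YAZ) ⊢ (s0, ε, AYAZ)
All input consumed; stack is AYAZ, not empty, and no further ε-move applies.

Reject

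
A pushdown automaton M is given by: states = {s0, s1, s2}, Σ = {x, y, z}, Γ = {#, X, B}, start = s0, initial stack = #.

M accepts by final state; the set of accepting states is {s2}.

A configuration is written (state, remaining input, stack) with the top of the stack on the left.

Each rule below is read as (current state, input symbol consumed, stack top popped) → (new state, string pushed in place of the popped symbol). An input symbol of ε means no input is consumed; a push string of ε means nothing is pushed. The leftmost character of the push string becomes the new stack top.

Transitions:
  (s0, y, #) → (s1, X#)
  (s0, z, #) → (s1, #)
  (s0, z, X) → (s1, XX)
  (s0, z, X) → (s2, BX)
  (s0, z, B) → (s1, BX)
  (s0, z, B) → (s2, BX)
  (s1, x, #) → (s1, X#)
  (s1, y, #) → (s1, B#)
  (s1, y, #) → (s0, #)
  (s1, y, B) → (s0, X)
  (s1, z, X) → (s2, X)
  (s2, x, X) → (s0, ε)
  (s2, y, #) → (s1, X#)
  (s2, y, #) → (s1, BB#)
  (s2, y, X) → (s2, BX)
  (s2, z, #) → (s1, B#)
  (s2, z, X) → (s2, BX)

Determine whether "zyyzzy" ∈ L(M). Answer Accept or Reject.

Accept

One accepting computation: (s0, zyyzzy, #) ⊢ (s1, yyzzy, #) ⊢ (s1, yzzy, B#) ⊢ (s0, zzy, X#) ⊢ (s1, zy, XX#) ⊢ (s2, y, XX#) ⊢ (s2, ε, BXX#)
All input consumed and state s2 ∈ F.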